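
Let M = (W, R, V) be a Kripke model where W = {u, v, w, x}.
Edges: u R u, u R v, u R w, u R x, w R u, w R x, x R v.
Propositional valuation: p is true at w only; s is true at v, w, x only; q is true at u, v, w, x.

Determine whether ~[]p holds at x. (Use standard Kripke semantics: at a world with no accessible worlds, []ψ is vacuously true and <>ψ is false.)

At x: []p is false, so ~[]p is true.
  At x: []p requires p at every successor {v}.
    p fails at v, so []p is false at x.

Yes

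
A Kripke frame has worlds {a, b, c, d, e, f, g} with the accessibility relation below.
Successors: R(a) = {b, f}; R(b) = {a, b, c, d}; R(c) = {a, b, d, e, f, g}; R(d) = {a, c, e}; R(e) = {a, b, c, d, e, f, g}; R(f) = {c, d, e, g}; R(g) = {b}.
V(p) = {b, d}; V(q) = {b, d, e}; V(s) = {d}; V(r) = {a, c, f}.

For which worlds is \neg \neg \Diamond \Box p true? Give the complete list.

Let φ = \neg \neg \Diamond \Box p. Evaluate φ at each world:
  a (successors {b, f}): φ is false.
  b (successors {a, b, c, d}): φ is false.
  c (successors {a, b, d, e, f, g}): φ is true.
  d (successors {a, c, e}): φ is false.
  e (successors {a, b, c, d, e, f, g}): φ is true.
  f (successors {c, d, e, g}): φ is true.
  g (successors {b}): φ is false.
For instance, at f:
  At f: \neg \Diamond \Box p is false, so \neg \neg \Diamond \Box p is true.
    At f: \Diamond \Box p is true, so \neg \Diamond \Box p is false.
      At f: \Diamond \Box p requires \Box p at some successor in {c, d, e, g}.
        \Box p holds at g, so \Diamond \Box p is true at f.
Satisfying worlds: {c, e, f}

c, e, f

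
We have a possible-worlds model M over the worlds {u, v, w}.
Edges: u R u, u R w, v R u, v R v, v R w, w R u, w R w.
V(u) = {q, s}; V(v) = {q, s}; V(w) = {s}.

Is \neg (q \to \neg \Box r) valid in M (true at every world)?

No

Let φ = \neg (q \to \neg \Box r). Evaluate φ at each world:
  u (successors {u, w}): φ is false.
  v (successors {u, v, w}): φ is false.
  w (successors {u, w}): φ is false.
Detail at u (counterexample):
  At u: q \to \neg \Box r is true, so \neg (q \to \neg \Box r) is false.
    At u: q is true, \neg \Box r is true, so q \to \neg \Box r is true.
      At u: \Box r is false, so \neg \Box r is true.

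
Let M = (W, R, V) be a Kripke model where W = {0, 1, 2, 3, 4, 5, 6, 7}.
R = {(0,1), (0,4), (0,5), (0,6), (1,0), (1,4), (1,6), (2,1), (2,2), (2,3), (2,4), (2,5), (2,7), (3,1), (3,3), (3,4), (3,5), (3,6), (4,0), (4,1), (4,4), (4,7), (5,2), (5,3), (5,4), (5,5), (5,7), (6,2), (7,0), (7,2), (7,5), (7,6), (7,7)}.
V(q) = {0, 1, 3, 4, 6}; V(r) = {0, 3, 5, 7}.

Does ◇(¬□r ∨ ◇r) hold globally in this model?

Let φ = ◇(¬□r ∨ ◇r). Evaluate φ at each world:
  0 (successors {1, 4, 5, 6}): φ is true.
  1 (successors {0, 4, 6}): φ is true.
  2 (successors {1, 2, 3, 4, 5, 7}): φ is true.
  3 (successors {1, 3, 4, 5, 6}): φ is true.
  4 (successors {0, 1, 4, 7}): φ is true.
  5 (successors {2, 3, 4, 5, 7}): φ is true.
  6 (successors {2}): φ is true.
  7 (successors {0, 2, 5, 6, 7}): φ is true.
For instance, at 2:
  At 2: ◇(¬□r ∨ ◇r) requires ¬□r ∨ ◇r at some successor in {1, 2, 3, 4, 5, 7}.
    ¬□r ∨ ◇r holds at 1, so ◇(¬□r ∨ ◇r) is true at 2.
      At 1: ¬□r is true, ◇r is true, so ¬□r ∨ ◇r is true.

Yes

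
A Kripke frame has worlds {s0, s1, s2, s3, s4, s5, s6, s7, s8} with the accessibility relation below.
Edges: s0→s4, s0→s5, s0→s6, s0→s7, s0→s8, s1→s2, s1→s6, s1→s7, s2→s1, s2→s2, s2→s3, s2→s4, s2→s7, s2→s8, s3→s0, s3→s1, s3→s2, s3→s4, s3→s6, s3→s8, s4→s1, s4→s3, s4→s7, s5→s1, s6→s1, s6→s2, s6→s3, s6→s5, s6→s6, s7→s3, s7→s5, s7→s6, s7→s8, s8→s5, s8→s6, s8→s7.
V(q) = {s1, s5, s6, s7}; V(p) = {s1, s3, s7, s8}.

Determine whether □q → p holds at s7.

At s7: □q is false, p is true, so □q → p is true.
  At s7: □q requires q at every successor {s3, s5, s6, s8}.
    q fails at s3, so □q is false at s7.

Yes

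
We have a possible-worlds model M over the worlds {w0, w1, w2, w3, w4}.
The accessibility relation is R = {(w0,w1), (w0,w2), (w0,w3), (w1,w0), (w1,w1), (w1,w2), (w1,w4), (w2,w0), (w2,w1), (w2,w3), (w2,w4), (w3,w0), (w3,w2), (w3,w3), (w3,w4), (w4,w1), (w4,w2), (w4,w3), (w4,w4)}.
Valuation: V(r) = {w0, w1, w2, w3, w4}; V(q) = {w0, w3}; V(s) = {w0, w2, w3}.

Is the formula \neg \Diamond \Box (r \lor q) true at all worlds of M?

Let φ = \neg \Diamond \Box (r \lor q). Evaluate φ at each world:
  w0 (successors {w1, w2, w3}): φ is false.
  w1 (successors {w0, w1, w2, w4}): φ is false.
  w2 (successors {w0, w1, w3, w4}): φ is false.
  w3 (successors {w0, w2, w3, w4}): φ is false.
  w4 (successors {w1, w2, w3, w4}): φ is false.
Detail at w0 (counterexample):
  At w0: \Diamond \Box (r \lor q) is true, so \neg \Diamond \Box (r \lor q) is false.
    At w0: \Diamond \Box (r \lor q) requires \Box (r \lor q) at some successor in {w1, w2, w3}.
      \Box (r \lor q) holds at w1, so \Diamond \Box (r \lor q) is true at w0.

No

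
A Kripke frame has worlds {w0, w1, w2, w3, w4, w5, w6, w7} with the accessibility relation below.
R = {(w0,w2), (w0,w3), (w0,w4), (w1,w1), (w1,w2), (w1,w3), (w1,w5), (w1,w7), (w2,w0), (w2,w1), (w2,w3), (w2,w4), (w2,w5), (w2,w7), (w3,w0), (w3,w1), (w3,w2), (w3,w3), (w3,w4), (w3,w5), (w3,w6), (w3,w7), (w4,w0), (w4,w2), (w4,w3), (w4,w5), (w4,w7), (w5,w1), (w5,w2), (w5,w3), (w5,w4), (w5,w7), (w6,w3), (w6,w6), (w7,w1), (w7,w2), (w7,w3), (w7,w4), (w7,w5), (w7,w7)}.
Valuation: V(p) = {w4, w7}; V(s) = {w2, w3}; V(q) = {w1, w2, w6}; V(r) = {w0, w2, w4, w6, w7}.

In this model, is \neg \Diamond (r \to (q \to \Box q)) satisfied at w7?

No

Recall that \Box ψ holds at a world iff ψ holds at every accessible world, and \Diamond ψ holds iff ψ holds at some accessible world.
At w7: \Diamond (r \to (q \to \Box q)) is true, so \neg \Diamond (r \to (q \to \Box q)) is false.
  At w7: \Diamond (r \to (q \to \Box q)) requires r \to (q \to \Box q) at some successor in {w1, w2, w3, w4, w5, w7}.
    r \to (q \to \Box q) holds at w1, so \Diamond (r \to (q \to \Box q)) is true at w7.
      At w1: r is false, q \to \Box q is false, so r \to (q \to \Box q) is true.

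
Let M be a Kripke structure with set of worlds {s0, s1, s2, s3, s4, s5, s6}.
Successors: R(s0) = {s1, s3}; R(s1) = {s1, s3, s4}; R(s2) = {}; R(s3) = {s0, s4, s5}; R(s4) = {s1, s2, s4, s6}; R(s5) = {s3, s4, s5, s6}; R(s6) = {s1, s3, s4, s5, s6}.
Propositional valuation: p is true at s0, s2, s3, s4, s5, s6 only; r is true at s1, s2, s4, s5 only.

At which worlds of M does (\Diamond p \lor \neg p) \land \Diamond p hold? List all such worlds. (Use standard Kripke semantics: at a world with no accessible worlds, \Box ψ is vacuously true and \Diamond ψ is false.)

Let φ = (\Diamond p \lor \neg p) \land \Diamond p. Evaluate φ at each world:
  s0 (successors {s1, s3}): φ is true.
  s1 (successors {s1, s3, s4}): φ is true.
  s2 (successors ∅): φ is false.
  s3 (successors {s0, s4, s5}): φ is true.
  s4 (successors {s1, s2, s4, s6}): φ is true.
  s5 (successors {s3, s4, s5, s6}): φ is true.
  s6 (successors {s1, s3, s4, s5, s6}): φ is true.
For instance, at s5:
  At s5: \Diamond p \lor \neg p is true, \Diamond p is true, so (\Diamond p \lor \neg p) \land \Diamond p is true.
    At s5: \Diamond p is true, \neg p is false, so \Diamond p \lor \neg p is true.
      At s5: \Diamond p requires p at some successor in {s3, s4, s5, s6}.
        p holds at s3, so \Diamond p is true at s5.
    At s5: \Diamond p requires p at some successor in {s3, s4, s5, s6}.
      p holds at s3, so \Diamond p is true at s5.
Satisfying worlds: {s0, s1, s3, s4, s5, s6}

s0, s1, s3, s4, s5, s6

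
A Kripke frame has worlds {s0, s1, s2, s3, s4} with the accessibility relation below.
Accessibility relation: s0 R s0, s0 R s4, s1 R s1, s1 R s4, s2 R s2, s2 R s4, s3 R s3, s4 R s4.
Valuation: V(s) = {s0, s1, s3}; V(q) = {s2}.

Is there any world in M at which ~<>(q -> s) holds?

Let φ = ~<>(q -> s). Evaluate φ at each world:
  s0 (successors {s0, s4}): φ is false.
  s1 (successors {s1, s4}): φ is false.
  s2 (successors {s2, s4}): φ is false.
  s3 (successors {s3}): φ is false.
  s4 (successors {s4}): φ is false.
For instance, at s1:
  At s1: <>(q -> s) is true, so ~<>(q -> s) is false.
    At s1: <>(q -> s) requires q -> s at some successor in {s1, s4}.
      q -> s holds at s1, so <>(q -> s) is true at s1.

No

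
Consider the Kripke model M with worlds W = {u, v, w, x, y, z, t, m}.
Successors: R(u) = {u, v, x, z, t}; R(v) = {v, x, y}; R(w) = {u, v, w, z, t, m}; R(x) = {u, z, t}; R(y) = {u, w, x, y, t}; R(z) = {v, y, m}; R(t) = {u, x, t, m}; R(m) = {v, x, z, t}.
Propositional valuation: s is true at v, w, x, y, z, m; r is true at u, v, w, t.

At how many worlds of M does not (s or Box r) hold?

Let φ = not (s or Box r). Evaluate φ at each world:
  u (successors {u, v, x, z, t}): φ is true.
  v (successors {v, x, y}): φ is false.
  w (successors {u, v, w, z, t, m}): φ is false.
  x (successors {u, z, t}): φ is false.
  y (successors {u, w, x, y, t}): φ is false.
  z (successors {v, y, m}): φ is false.
  t (successors {u, x, t, m}): φ is true.
  m (successors {v, x, z, t}): φ is false.
For instance, at x:
  At x: s or Box r is true, so not (s or Box r) is false.
    At x: s is true, Box r is false, so s or Box r is true.
      At x: Box r requires r at every successor {u, z, t}.
        r fails at z, so Box r is false at x.
Satisfying worlds: {u, t}

2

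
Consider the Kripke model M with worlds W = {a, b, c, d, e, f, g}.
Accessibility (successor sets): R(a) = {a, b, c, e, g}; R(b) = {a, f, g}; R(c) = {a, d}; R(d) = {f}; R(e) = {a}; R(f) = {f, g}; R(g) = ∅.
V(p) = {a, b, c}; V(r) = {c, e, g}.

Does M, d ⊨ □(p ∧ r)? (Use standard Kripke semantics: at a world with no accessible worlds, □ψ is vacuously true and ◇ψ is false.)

No

At d: □(p ∧ r) requires p ∧ r at every successor {f}.
  p ∧ r fails at f, so □(p ∧ r) is false at d.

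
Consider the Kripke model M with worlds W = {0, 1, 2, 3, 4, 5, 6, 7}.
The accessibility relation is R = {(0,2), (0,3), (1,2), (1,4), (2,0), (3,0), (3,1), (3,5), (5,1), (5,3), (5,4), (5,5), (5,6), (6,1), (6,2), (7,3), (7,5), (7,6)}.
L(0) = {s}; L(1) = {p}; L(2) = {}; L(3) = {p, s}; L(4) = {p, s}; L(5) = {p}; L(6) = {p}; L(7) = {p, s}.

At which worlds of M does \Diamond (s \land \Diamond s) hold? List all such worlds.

0, 2, 3, 5, 7

Let φ = \Diamond (s \land \Diamond s). Evaluate φ at each world:
  0 (successors {2, 3}): φ is true.
  1 (successors {2, 4}): φ is false.
  2 (successors {0}): φ is true.
  3 (successors {0, 1, 5}): φ is true.
  4 (successors ∅): φ is false.
  5 (successors {1, 3, 4, 5, 6}): φ is true.
  6 (successors {1, 2}): φ is false.
  7 (successors {3, 5, 6}): φ is true.
For instance, at 2:
  At 2: \Diamond (s \land \Diamond s) requires s \land \Diamond s at some successor in {0}.
    s \land \Diamond s holds at 0, so \Diamond (s \land \Diamond s) is true at 2.
      At 0: s is true, \Diamond s is true, so s \land \Diamond s is true.
Satisfying worlds: {0, 2, 3, 5, 7}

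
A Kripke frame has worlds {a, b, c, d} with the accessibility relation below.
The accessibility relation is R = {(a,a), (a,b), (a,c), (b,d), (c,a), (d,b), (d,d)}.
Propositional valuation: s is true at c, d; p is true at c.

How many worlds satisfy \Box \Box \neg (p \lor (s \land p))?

Let φ = \Box \Box \neg (p \lor (s \land p)). Evaluate φ at each world:
  a (successors {a, b, c}): φ is false.
  b (successors {d}): φ is true.
  c (successors {a}): φ is false.
  d (successors {b, d}): φ is true.
For instance, at d:
  At d: \Box \Box \neg (p \lor (s \land p)) requires \Box \neg (p \lor (s \land p)) at every successor {b, d}.
      At b: \Box \neg (p \lor (s \land p)) requires \neg (p \lor (s \land p)) at every successor {d}.
        At d: \neg (p \lor (s \land p)) is true.
      So \Box \neg (p \lor (s \land p)) is true at b.
      At d: \Box \neg (p \lor (s \land p)) requires \neg (p \lor (s \land p)) at every successor {b, d}.
        At b: \neg (p \lor (s \land p)) is true.
        At d: \neg (p \lor (s \land p)) is true.
      So \Box \neg (p \lor (s \land p)) is true at d.
  So \Box \Box \neg (p \lor (s \land p)) is true at d.
Satisfying worlds: {b, d}

2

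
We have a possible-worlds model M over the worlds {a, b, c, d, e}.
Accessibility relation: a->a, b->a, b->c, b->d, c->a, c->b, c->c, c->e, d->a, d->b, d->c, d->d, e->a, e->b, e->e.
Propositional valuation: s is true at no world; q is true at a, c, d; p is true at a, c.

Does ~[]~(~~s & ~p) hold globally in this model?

No

Recall that []ψ holds at a world iff ψ holds at every accessible world, and <>ψ holds iff ψ holds at some accessible world.
Let φ = ~[]~(~~s & ~p). Evaluate φ at each world:
  a (successors {a}): φ is false.
  b (successors {a, c, d}): φ is false.
  c (successors {a, b, c, e}): φ is false.
  d (successors {a, b, c, d}): φ is false.
  e (successors {a, b, e}): φ is false.
Detail at a (counterexample):
  At a: []~(~~s & ~p) is true, so ~[]~(~~s & ~p) is false.
    At a: []~(~~s & ~p) requires ~(~~s & ~p) at every successor {a}.
      At a: ~(~~s & ~p) is true.
    So []~(~~s & ~p) is true at a.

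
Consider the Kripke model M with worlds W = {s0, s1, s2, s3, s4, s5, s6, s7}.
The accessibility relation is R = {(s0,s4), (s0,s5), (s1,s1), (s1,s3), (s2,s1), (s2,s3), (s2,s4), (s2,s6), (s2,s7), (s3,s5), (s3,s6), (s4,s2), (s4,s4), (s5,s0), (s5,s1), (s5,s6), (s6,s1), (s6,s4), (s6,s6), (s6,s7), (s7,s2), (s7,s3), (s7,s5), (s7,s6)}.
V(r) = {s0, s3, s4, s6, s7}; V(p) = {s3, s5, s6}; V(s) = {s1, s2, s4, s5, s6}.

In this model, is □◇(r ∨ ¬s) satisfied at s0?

Yes

At s0: □◇(r ∨ ¬s) requires ◇(r ∨ ¬s) at every successor {s4, s5}.
    At s4: ◇(r ∨ ¬s) requires r ∨ ¬s at some successor in {s2, s4}.
      r ∨ ¬s holds at s4, so ◇(r ∨ ¬s) is true at s4.
    At s5: ◇(r ∨ ¬s) requires r ∨ ¬s at some successor in {s0, s1, s6}.
      r ∨ ¬s holds at s0, so ◇(r ∨ ¬s) is true at s5.
So □◇(r ∨ ¬s) is true at s0.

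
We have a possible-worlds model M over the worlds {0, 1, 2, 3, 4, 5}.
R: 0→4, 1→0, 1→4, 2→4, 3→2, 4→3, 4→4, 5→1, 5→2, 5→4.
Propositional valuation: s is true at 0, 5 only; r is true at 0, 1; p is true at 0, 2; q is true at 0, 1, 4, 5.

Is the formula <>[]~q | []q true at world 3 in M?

At 3: <>[]~q is false, []q is false, so <>[]~q | []q is false.
  At 3: <>[]~q requires []~q at some successor in {2}.
    At 2: []~q is false.
  So <>[]~q is false at 3.
  At 3: []q requires q at every successor {2}.
    q fails at 2, so []q is false at 3.

No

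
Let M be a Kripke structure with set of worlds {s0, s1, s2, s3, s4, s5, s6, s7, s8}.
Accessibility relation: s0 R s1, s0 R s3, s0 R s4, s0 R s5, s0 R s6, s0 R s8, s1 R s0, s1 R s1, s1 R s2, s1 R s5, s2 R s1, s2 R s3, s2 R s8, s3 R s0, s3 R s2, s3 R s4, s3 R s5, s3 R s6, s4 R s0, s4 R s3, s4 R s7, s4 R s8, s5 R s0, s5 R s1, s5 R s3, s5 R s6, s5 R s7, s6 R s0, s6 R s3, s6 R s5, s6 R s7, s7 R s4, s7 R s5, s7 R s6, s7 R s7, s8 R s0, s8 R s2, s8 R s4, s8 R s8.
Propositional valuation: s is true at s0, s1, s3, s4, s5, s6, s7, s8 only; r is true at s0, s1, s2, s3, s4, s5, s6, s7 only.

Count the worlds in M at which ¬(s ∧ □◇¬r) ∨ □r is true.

Recall that □ψ holds at a world iff ψ holds at every accessible world, and ◇ψ holds iff ψ holds at some accessible world.
Let φ = ¬(s ∧ □◇¬r) ∨ □r. Evaluate φ at each world:
  s0 (successors {s1, s3, s4, s5, s6, s8}): φ is true.
  s1 (successors {s0, s1, s2, s5}): φ is true.
  s2 (successors {s1, s3, s8}): φ is true.
  s3 (successors {s0, s2, s4, s5, s6}): φ is true.
  s4 (successors {s0, s3, s7, s8}): φ is true.
  s5 (successors {s0, s1, s3, s6, s7}): φ is true.
  s6 (successors {s0, s3, s5, s7}): φ is true.
  s7 (successors {s4, s5, s6, s7}): φ is true.
  s8 (successors {s0, s2, s4, s8}): φ is false.
For instance, at s0:
  At s0: ¬(s ∧ □◇¬r) is true, □r is false, so ¬(s ∧ □◇¬r) ∨ □r is true.
    At s0: s ∧ □◇¬r is false, so ¬(s ∧ □◇¬r) is true.
      At s0: s is true, □◇¬r is false, so s ∧ □◇¬r is false.
    At s0: □r requires r at every successor {s1, s3, s4, s5, s6, s8}.
      r fails at s8, so □r is false at s0.
Satisfying worlds: {s0, s1, s2, s3, s4, s5, s6, s7}

8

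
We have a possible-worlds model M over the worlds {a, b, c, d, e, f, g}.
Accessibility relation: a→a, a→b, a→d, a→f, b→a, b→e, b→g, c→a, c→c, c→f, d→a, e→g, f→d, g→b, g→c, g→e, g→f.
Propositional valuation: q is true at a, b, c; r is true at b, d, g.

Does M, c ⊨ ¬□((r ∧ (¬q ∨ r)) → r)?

Recall that □ψ holds at a world iff ψ holds at every accessible world, and ◇ψ holds iff ψ holds at some accessible world.
At c: □((r ∧ (¬q ∨ r)) → r) is true, so ¬□((r ∧ (¬q ∨ r)) → r) is false.
  At c: □((r ∧ (¬q ∨ r)) → r) requires (r ∧ (¬q ∨ r)) → r at every successor {a, c, f}.
    At a: (r ∧ (¬q ∨ r)) → r is true.
    At c: (r ∧ (¬q ∨ r)) → r is true.
    At f: (r ∧ (¬q ∨ r)) → r is true.
  So □((r ∧ (¬q ∨ r)) → r) is true at c.

No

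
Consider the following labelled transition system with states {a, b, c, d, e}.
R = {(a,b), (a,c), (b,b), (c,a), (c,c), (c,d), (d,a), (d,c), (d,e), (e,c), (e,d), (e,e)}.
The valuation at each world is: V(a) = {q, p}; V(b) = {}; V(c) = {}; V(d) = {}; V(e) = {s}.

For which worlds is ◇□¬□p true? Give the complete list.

Let φ = ◇□¬□p. Evaluate φ at each world:
  a (successors {b, c}): φ is true.
  b (successors {b}): φ is true.
  c (successors {a, c, d}): φ is true.
  d (successors {a, c, e}): φ is true.
  e (successors {c, d, e}): φ is true.
For instance, at c:
  At c: ◇□¬□p requires □¬□p at some successor in {a, c, d}.
    □¬□p holds at a, so ◇□¬□p is true at c.
      At a: □¬□p requires ¬□p at every successor {b, c}.
        At b: ¬□p is true.
        At c: ¬□p is true.
      So □¬□p is true at a.
Satisfying worlds: {a, b, c, d, e}

a, b, c, d, e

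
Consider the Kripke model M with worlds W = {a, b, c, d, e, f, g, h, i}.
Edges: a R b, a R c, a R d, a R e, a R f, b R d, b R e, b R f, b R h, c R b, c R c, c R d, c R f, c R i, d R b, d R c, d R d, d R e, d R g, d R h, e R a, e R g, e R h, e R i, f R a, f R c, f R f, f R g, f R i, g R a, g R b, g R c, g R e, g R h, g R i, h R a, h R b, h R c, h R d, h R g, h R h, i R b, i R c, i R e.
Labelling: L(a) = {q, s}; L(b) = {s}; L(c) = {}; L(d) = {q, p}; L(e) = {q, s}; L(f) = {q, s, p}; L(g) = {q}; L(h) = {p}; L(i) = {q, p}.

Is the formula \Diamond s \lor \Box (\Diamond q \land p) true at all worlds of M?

Let φ = \Diamond s \lor \Box (\Diamond q \land p). Evaluate φ at each world:
  a (successors {b, c, d, e, f}): φ is true.
  b (successors {d, e, f, h}): φ is true.
  c (successors {b, c, d, f, i}): φ is true.
  d (successors {b, c, d, e, g, h}): φ is true.
  e (successors {a, g, h, i}): φ is true.
  f (successors {a, c, f, g, i}): φ is true.
  g (successors {a, b, c, e, h, i}): φ is true.
  h (successors {a, b, c, d, g, h}): φ is true.
  i (successors {b, c, e}): φ is true.
For instance, at e:
  At e: \Diamond s is true, \Box (\Diamond q \land p) is false, so \Diamond s \lor \Box (\Diamond q \land p) is true.
    At e: \Diamond s requires s at some successor in {a, g, h, i}.
      s holds at a, so \Diamond s is true at e.
    At e: \Box (\Diamond q \land p) requires \Diamond q \land p at every successor {a, g, h, i}.
      \Diamond q \land p fails at a, so \Box (\Diamond q \land p) is false at e.

Yes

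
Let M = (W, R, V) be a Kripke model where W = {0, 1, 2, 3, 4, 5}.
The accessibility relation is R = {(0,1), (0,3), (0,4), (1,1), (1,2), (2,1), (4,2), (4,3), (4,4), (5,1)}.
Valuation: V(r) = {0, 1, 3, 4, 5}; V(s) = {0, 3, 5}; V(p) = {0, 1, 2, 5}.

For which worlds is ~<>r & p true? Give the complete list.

none

Let φ = ~<>r & p. Evaluate φ at each world:
  0 (successors {1, 3, 4}): φ is false.
  1 (successors {1, 2}): φ is false.
  2 (successors {1}): φ is false.
  3 (successors ∅): φ is false.
  4 (successors {2, 3, 4}): φ is false.
  5 (successors {1}): φ is false.
For instance, at 2:
  At 2: ~<>r is false, p is true, so ~<>r & p is false.
    At 2: <>r is true, so ~<>r is false.
      At 2: <>r requires r at some successor in {1}.
        r holds at 1, so <>r is true at 2.
Satisfying worlds: none.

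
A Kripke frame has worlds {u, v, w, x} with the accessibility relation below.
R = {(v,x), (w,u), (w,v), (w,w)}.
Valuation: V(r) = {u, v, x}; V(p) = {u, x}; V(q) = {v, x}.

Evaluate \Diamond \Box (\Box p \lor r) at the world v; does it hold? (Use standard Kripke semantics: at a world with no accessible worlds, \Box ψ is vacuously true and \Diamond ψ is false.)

At v: \Diamond \Box (\Box p \lor r) requires \Box (\Box p \lor r) at some successor in {x}.
  \Box (\Box p \lor r) holds at x, so \Diamond \Box (\Box p \lor r) is true at v.
    At x: no accessible worlds, so \Box (\Box p \lor r) holds vacuously.

Yes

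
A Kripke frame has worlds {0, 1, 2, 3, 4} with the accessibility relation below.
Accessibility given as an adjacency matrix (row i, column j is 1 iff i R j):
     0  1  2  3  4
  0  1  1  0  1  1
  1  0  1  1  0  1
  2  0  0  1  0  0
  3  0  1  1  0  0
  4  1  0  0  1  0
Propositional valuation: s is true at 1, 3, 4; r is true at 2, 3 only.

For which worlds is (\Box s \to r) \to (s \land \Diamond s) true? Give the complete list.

1, 3, 4

Recall that \Box ψ holds at a world iff ψ holds at every accessible world, and \Diamond ψ holds iff ψ holds at some accessible world.
Let φ = (\Box s \to r) \to (s \land \Diamond s). Evaluate φ at each world:
  0 (successors {0, 1, 3, 4}): φ is false.
  1 (successors {1, 2, 4}): φ is true.
  2 (successors {2}): φ is false.
  3 (successors {1, 2}): φ is true.
  4 (successors {0, 3}): φ is true.
For instance, at 0:
  At 0: \Box s \to r is true, s \land \Diamond s is false, so (\Box s \to r) \to (s \land \Diamond s) is false.
    At 0: \Box s is false, r is false, so \Box s \to r is true.
      At 0: \Box s requires s at every successor {0, 1, 3, 4}.
        s fails at 0, so \Box s is false at 0.
    At 0: s is false, \Diamond s is true, so s \land \Diamond s is false.
      At 0: \Diamond s requires s at some successor in {0, 1, 3, 4}.
        s holds at 1, so \Diamond s is true at 0.
Satisfying worlds: {1, 3, 4}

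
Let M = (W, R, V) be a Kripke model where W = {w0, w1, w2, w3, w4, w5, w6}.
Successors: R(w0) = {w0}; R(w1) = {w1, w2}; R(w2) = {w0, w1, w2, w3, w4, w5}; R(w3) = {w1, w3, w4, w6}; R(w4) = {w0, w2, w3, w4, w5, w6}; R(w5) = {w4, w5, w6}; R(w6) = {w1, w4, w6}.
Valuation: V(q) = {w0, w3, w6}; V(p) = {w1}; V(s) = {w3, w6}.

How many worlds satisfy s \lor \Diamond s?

5

Let φ = s \lor \Diamond s. Evaluate φ at each world:
  w0 (successors {w0}): φ is false.
  w1 (successors {w1, w2}): φ is false.
  w2 (successors {w0, w1, w2, w3, w4, w5}): φ is true.
  w3 (successors {w1, w3, w4, w6}): φ is true.
  w4 (successors {w0, w2, w3, w4, w5, w6}): φ is true.
  w5 (successors {w4, w5, w6}): φ is true.
  w6 (successors {w1, w4, w6}): φ is true.
For instance, at w1:
  At w1: s is false, \Diamond s is false, so s \lor \Diamond s is false.
    At w1: \Diamond s requires s at some successor in {w1, w2}.
      At w1: s is false.
      At w2: s is false.
    So \Diamond s is false at w1.
Satisfying worlds: {w2, w3, w4, w5, w6}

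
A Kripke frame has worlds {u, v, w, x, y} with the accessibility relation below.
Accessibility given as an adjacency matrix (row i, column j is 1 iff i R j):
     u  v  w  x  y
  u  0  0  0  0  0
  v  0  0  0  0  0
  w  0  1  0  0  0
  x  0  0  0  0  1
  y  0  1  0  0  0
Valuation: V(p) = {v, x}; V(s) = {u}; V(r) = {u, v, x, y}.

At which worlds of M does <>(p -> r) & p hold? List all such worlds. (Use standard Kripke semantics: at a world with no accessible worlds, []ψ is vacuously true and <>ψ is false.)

Recall that <>ψ holds at a world iff ψ holds at some accessible world.
Let φ = <>(p -> r) & p. Evaluate φ at each world:
  u (successors ∅): φ is false.
  v (successors ∅): φ is false.
  w (successors {v}): φ is false.
  x (successors {y}): φ is true.
  y (successors {v}): φ is false.
For instance, at w:
  At w: <>(p -> r) is true, p is false, so <>(p -> r) & p is false.
    At w: <>(p -> r) requires p -> r at some successor in {v}.
      p -> r holds at v, so <>(p -> r) is true at w.
Satisfying worlds: {x}

x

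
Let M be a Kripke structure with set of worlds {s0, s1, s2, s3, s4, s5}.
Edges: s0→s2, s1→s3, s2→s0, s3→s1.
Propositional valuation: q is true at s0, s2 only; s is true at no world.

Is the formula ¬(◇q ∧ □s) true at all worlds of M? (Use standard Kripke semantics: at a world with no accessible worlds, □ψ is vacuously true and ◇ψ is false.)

Yes

Let φ = ¬(◇q ∧ □s). Evaluate φ at each world:
  s0 (successors {s2}): φ is true.
  s1 (successors {s3}): φ is true.
  s2 (successors {s0}): φ is true.
  s3 (successors {s1}): φ is true.
  s4 (successors ∅): φ is true.
  s5 (successors ∅): φ is true.
For instance, at s3:
  At s3: ◇q ∧ □s is false, so ¬(◇q ∧ □s) is true.
    At s3: ◇q is false, □s is false, so ◇q ∧ □s is false.
      At s3: ◇q requires q at some successor in {s1}.
        At s1: q is false.
      So ◇q is false at s3.
      At s3: □s requires s at every successor {s1}.
        s fails at s1, so □s is false at s3.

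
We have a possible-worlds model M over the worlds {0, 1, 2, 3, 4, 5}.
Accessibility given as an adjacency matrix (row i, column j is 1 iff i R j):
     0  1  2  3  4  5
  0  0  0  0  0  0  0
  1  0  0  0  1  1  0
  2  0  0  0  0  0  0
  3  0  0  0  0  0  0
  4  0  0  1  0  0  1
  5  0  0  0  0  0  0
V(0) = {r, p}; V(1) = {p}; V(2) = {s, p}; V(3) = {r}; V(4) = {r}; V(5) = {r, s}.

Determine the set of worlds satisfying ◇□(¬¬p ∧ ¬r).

Let φ = ◇□(¬¬p ∧ ¬r). Evaluate φ at each world:
  0 (successors ∅): φ is false.
  1 (successors {3, 4}): φ is true.
  2 (successors ∅): φ is false.
  3 (successors ∅): φ is false.
  4 (successors {2, 5}): φ is true.
  5 (successors ∅): φ is false.
For instance, at 1:
  At 1: ◇□(¬¬p ∧ ¬r) requires □(¬¬p ∧ ¬r) at some successor in {3, 4}.
    □(¬¬p ∧ ¬r) holds at 3, so ◇□(¬¬p ∧ ¬r) is true at 1.
      At 3: no accessible worlds, so □(¬¬p ∧ ¬r) holds vacuously.
Satisfying worlds: {1, 4}

1, 4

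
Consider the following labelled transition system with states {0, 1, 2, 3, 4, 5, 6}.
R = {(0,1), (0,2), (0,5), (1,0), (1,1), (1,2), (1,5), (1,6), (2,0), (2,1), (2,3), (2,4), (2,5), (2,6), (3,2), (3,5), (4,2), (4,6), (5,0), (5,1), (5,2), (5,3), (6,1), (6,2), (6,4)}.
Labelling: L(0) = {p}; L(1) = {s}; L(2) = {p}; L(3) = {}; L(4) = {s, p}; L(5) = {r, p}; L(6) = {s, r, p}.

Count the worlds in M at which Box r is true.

0

Let φ = Box r. Evaluate φ at each world:
  0 (successors {1, 2, 5}): φ is false.
  1 (successors {0, 1, 2, 5, 6}): φ is false.
  2 (successors {0, 1, 3, 4, 5, 6}): φ is false.
  3 (successors {2, 5}): φ is false.
  4 (successors {2, 6}): φ is false.
  5 (successors {0, 1, 2, 3}): φ is false.
  6 (successors {1, 2, 4}): φ is false.
For instance, at 0:
  At 0: Box r requires r at every successor {1, 2, 5}.
    r fails at 1, so Box r is false at 0.
Satisfying worlds: none.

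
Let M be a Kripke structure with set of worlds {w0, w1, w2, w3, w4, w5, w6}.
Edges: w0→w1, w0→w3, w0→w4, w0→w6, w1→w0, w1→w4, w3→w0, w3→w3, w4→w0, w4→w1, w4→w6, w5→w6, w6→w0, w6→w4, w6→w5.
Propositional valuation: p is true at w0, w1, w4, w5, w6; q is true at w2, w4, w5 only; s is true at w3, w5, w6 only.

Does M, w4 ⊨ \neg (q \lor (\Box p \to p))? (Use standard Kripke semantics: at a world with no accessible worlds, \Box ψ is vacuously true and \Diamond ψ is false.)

No

Recall that \Box ψ holds at a world iff ψ holds at every accessible world, and \Diamond ψ holds iff ψ holds at some accessible world.
At w4: q \lor (\Box p \to p) is true, so \neg (q \lor (\Box p \to p)) is false.
  At w4: q is true, \Box p \to p is true, so q \lor (\Box p \to p) is true.
    At w4: \Box p is true, p is true, so \Box p \to p is true.
      At w4: \Box p requires p at every successor {w0, w1, w6}.
        At w0: p is true.
        At w1: p is true.
        At w6: p is true.
      So \Box p is true at w4.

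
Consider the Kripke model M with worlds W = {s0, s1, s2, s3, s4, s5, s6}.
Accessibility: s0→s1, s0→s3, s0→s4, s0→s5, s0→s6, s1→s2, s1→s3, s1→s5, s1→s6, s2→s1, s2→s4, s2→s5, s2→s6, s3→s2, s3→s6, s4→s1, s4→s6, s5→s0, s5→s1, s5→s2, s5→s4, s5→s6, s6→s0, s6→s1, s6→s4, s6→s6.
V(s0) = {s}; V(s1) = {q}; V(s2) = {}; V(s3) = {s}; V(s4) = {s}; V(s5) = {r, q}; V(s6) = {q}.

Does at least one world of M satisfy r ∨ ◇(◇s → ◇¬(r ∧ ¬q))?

Let φ = r ∨ ◇(◇s → ◇¬(r ∧ ¬q)). Evaluate φ at each world:
  s0 (successors {s1, s3, s4, s5, s6}): φ is true.
  s1 (successors {s2, s3, s5, s6}): φ is true.
  s2 (successors {s1, s4, s5, s6}): φ is true.
  s3 (successors {s2, s6}): φ is true.
  s4 (successors {s1, s6}): φ is true.
  s5 (successors {s0, s1, s2, s4, s6}): φ is true.
  s6 (successors {s0, s1, s4, s6}): φ is true.
Detail at s0 (witness):
  At s0: r is false, ◇(◇s → ◇¬(r ∧ ¬q)) is true, so r ∨ ◇(◇s → ◇¬(r ∧ ¬q)) is true.
    At s0: ◇(◇s → ◇¬(r ∧ ¬q)) requires ◇s → ◇¬(r ∧ ¬q) at some successor in {s1, s3, s4, s5, s6}.
      ◇s → ◇¬(r ∧ ¬q) holds at s1, so ◇(◇s → ◇¬(r ∧ ¬q)) is true at s0.

Yes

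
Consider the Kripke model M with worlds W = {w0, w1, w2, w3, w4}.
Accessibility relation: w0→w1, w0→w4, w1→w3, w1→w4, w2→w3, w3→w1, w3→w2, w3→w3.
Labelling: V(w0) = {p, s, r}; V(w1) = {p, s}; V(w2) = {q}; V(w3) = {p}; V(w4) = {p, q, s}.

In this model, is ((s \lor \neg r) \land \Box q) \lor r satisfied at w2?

No

Recall that \Box ψ holds at a world iff ψ holds at every accessible world, and \Diamond ψ holds iff ψ holds at some accessible world.
At w2: (s \lor \neg r) \land \Box q is false, r is false, so ((s \lor \neg r) \land \Box q) \lor r is false.
  At w2: s \lor \neg r is true, \Box q is false, so (s \lor \neg r) \land \Box q is false.
    At w2: \Box q requires q at every successor {w3}.
      q fails at w3, so \Box q is false at w2.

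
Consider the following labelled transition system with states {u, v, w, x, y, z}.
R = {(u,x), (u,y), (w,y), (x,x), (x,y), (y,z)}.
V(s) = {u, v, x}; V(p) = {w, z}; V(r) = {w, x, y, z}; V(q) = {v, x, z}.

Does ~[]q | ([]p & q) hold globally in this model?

No

Let φ = ~[]q | ([]p & q). Evaluate φ at each world:
  u (successors {x, y}): φ is true.
  v (successors ∅): φ is true.
  w (successors {y}): φ is true.
  x (successors {x, y}): φ is true.
  y (successors {z}): φ is false.
  z (successors ∅): φ is true.
Detail at y (counterexample):
  At y: ~[]q is false, []p & q is false, so ~[]q | ([]p & q) is false.
    At y: []q is true, so ~[]q is false.
      At y: []q requires q at every successor {z}.
        At z: q is true.
      So []q is true at y.
    At y: []p is true, q is false, so []p & q is false.
      At y: []p requires p at every successor {z}.
        At z: p is true.
      So []p is true at y.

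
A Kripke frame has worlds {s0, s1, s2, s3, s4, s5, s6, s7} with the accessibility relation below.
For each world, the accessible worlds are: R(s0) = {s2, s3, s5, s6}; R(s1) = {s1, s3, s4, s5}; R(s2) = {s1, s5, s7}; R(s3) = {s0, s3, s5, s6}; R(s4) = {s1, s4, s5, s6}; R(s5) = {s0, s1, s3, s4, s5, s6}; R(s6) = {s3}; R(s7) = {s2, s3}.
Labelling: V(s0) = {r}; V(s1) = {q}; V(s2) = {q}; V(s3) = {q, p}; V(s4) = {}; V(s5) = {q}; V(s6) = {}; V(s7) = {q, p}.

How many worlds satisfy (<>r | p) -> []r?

5

Let φ = (<>r | p) -> []r. Evaluate φ at each world:
  s0 (successors {s2, s3, s5, s6}): φ is true.
  s1 (successors {s1, s3, s4, s5}): φ is true.
  s2 (successors {s1, s5, s7}): φ is true.
  s3 (successors {s0, s3, s5, s6}): φ is false.
  s4 (successors {s1, s4, s5, s6}): φ is true.
  s5 (successors {s0, s1, s3, s4, s5, s6}): φ is false.
  s6 (successors {s3}): φ is true.
  s7 (successors {s2, s3}): φ is false.
For instance, at s1:
  At s1: <>r | p is false, []r is false, so (<>r | p) -> []r is true.
    At s1: <>r is false, p is false, so <>r | p is false.
      At s1: <>r requires r at some successor in {s1, s3, s4, s5}.
        At s1: r is false.
        At s3: r is false.
        At s4: r is false.
        At s5: r is false.
      So <>r is false at s1.
    At s1: []r requires r at every successor {s1, s3, s4, s5}.
      r fails at s1, so []r is false at s1.
Satisfying worlds: {s0, s1, s2, s4, s6}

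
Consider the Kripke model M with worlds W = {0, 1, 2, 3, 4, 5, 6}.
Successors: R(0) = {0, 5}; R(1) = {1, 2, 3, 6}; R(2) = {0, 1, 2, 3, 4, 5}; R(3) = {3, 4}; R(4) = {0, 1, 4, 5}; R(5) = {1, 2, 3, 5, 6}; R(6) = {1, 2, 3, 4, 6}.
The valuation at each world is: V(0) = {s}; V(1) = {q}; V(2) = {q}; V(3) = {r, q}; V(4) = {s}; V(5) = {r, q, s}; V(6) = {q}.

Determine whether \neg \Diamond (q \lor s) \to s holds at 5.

At 5: \neg \Diamond (q \lor s) is false, s is true, so \neg \Diamond (q \lor s) \to s is true.
  At 5: \Diamond (q \lor s) is true, so \neg \Diamond (q \lor s) is false.
    At 5: \Diamond (q \lor s) requires q \lor s at some successor in {1, 2, 3, 5, 6}.
      q \lor s holds at 1, so \Diamond (q \lor s) is true at 5.

Yes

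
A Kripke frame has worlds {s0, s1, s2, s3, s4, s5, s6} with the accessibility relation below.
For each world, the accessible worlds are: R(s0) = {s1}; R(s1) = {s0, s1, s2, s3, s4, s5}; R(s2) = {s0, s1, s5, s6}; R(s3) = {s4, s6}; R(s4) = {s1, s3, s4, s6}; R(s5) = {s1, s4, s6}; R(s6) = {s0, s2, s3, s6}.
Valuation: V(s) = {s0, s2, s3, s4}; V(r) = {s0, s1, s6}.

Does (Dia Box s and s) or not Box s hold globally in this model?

Yes

Let φ = (Dia Box s and s) or not Box s. Evaluate φ at each world:
  s0 (successors {s1}): φ is true.
  s1 (successors {s0, s1, s2, s3, s4, s5}): φ is true.
  s2 (successors {s0, s1, s5, s6}): φ is true.
  s3 (successors {s4, s6}): φ is true.
  s4 (successors {s1, s3, s4, s6}): φ is true.
  s5 (successors {s1, s4, s6}): φ is true.
  s6 (successors {s0, s2, s3, s6}): φ is true.
For instance, at s5:
  At s5: Dia Box s and s is false, not Box s is true, so (Dia Box s and s) or not Box s is true.
    At s5: Dia Box s is false, s is false, so Dia Box s and s is false.
      At s5: Dia Box s requires Box s at some successor in {s1, s4, s6}.
        At s1: Box s is false.
        At s4: Box s is false.
        At s6: Box s is false.
      So Dia Box s is false at s5.
    At s5: Box s is false, so not Box s is true.
      At s5: Box s requires s at every successor {s1, s4, s6}.
        s fails at s1, so Box s is false at s5.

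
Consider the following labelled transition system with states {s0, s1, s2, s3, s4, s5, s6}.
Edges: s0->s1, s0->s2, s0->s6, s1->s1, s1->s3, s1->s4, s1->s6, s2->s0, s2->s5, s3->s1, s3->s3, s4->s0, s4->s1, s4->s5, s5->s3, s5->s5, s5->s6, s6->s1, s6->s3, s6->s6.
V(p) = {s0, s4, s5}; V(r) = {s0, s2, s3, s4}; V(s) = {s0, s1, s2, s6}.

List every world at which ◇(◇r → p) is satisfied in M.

Let φ = ◇(◇r → p). Evaluate φ at each world:
  s0 (successors {s1, s2, s6}): φ is false.
  s1 (successors {s1, s3, s4, s6}): φ is true.
  s2 (successors {s0, s5}): φ is true.
  s3 (successors {s1, s3}): φ is false.
  s4 (successors {s0, s1, s5}): φ is true.
  s5 (successors {s3, s5, s6}): φ is true.
  s6 (successors {s1, s3, s6}): φ is false.
For instance, at s6:
  At s6: ◇(◇r → p) requires ◇r → p at some successor in {s1, s3, s6}.
    At s1: ◇r → p is false.
    At s3: ◇r → p is false.
    At s6: ◇r → p is false.
  So ◇(◇r → p) is false at s6.
Satisfying worlds: {s1, s2, s4, s5}

s1, s2, s4, s5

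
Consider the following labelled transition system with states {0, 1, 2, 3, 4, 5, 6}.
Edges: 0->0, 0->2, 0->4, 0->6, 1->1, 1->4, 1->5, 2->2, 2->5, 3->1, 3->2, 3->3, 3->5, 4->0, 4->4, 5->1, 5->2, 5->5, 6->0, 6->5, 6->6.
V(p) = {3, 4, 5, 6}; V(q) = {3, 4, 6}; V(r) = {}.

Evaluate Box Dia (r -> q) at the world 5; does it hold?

Yes

Recall that Box ψ holds at a world iff ψ holds at every accessible world, and Dia ψ holds iff ψ holds at some accessible world.
At 5: Box Dia (r -> q) requires Dia (r -> q) at every successor {1, 2, 5}.
    At 1: Dia (r -> q) requires r -> q at some successor in {1, 4, 5}.
      r -> q holds at 1, so Dia (r -> q) is true at 1.
    At 2: Dia (r -> q) requires r -> q at some successor in {2, 5}.
      r -> q holds at 2, so Dia (r -> q) is true at 2.
    At 5: Dia (r -> q) requires r -> q at some successor in {1, 2, 5}.
      r -> q holds at 1, so Dia (r -> q) is true at 5.
So Box Dia (r -> q) is true at 5.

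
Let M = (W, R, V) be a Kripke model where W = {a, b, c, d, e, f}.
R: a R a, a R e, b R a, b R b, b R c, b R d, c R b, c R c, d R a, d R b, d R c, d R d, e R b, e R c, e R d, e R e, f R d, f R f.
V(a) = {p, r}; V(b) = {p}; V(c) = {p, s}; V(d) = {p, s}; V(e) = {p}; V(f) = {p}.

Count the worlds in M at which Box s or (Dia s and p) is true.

Recall that Box ψ holds at a world iff ψ holds at every accessible world, and Dia ψ holds iff ψ holds at some accessible world.
Let φ = Box s or (Dia s and p). Evaluate φ at each world:
  a (successors {a, e}): φ is false.
  b (successors {a, b, c, d}): φ is true.
  c (successors {b, c}): φ is true.
  d (successors {a, b, c, d}): φ is true.
  e (successors {b, c, d, e}): φ is true.
  f (successors {d, f}): φ is true.
For instance, at b:
  At b: Box s is false, Dia s and p is true, so Box s or (Dia s and p) is true.
    At b: Box s requires s at every successor {a, b, c, d}.
      s fails at a, so Box s is false at b.
    At b: Dia s is true, p is true, so Dia s and p is true.
      At b: Dia s requires s at some successor in {a, b, c, d}.
        s holds at c, so Dia s is true at b.
Satisfying worlds: {b, c, d, e, f}

5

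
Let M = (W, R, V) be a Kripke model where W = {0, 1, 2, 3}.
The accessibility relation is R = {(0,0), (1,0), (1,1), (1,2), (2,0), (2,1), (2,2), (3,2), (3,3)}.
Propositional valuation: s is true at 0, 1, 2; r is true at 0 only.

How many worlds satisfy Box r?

1

Let φ = Box r. Evaluate φ at each world:
  0 (successors {0}): φ is true.
  1 (successors {0, 1, 2}): φ is false.
  2 (successors {0, 1, 2}): φ is false.
  3 (successors {2, 3}): φ is false.
For instance, at 3:
  At 3: Box r requires r at every successor {2, 3}.
    r fails at 2, so Box r is false at 3.
Satisfying worlds: {0}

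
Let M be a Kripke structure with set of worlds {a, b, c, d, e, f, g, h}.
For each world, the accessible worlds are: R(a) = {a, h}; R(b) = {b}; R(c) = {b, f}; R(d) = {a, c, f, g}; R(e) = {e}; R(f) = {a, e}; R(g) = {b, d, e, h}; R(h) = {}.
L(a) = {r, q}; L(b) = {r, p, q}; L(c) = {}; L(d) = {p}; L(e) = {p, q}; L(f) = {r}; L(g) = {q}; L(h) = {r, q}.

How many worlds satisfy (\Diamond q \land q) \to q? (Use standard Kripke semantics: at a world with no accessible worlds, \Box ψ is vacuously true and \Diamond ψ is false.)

8

Let φ = (\Diamond q \land q) \to q. Evaluate φ at each world:
  a (successors {a, h}): φ is true.
  b (successors {b}): φ is true.
  c (successors {b, f}): φ is true.
  d (successors {a, c, f, g}): φ is true.
  e (successors {e}): φ is true.
  f (successors {a, e}): φ is true.
  g (successors {b, d, e, h}): φ is true.
  h (successors ∅): φ is true.
For instance, at a:
  At a: \Diamond q \land q is true, q is true, so (\Diamond q \land q) \to q is true.
    At a: \Diamond q is true, q is true, so \Diamond q \land q is true.
      At a: \Diamond q requires q at some successor in {a, h}.
        q holds at a, so \Diamond q is true at a.
Satisfying worlds: {a, b, c, d, e, f, g, h}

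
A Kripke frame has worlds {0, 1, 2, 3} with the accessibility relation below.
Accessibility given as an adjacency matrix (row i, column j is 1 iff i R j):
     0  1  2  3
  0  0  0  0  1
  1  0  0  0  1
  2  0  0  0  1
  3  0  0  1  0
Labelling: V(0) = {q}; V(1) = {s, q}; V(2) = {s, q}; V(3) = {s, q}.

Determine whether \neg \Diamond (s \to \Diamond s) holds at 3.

No

At 3: \Diamond (s \to \Diamond s) is true, so \neg \Diamond (s \to \Diamond s) is false.
  At 3: \Diamond (s \to \Diamond s) requires s \to \Diamond s at some successor in {2}.
    s \to \Diamond s holds at 2, so \Diamond (s \to \Diamond s) is true at 3.
      At 2: s is true, \Diamond s is true, so s \to \Diamond s is true.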